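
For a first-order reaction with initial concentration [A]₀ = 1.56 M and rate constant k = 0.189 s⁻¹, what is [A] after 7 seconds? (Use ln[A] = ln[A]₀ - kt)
0.4155 M

ln[A] = ln[A]₀ - k·t = ln(1.56) - (0.189)·(7) = 0.4447 - 1.3230 = -0.8783
[A] = e^(-0.8783) = 0.4155 M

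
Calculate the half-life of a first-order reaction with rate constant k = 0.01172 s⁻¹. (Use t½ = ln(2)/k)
59.14 s

t½ = ln(2)/k = 0.6931/0.01172 = 59.14 s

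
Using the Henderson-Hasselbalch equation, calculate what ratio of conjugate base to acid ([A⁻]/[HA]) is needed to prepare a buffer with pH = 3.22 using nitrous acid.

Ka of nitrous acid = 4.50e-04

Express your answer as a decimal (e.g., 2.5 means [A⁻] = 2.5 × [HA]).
[A⁻]/[HA] = 0.747

pKa = −log(4.50e-04) = 3.3468. pH = pKa + log([A⁻]/[HA]). 3.22 = 3.3468 + log(ratio). log(ratio) = 3.22 − 3.3468 = -0.1268. ratio = 10^(-0.1268) = 0.747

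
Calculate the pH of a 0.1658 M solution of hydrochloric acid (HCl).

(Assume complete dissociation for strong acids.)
pH = 0.78

[H⁺] = 0.1658 M for strong acid. pH = -log[H⁺] = -log(0.1658)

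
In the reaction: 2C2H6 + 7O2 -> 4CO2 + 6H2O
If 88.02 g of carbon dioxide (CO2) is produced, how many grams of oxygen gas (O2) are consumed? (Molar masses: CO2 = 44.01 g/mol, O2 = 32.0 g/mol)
Moles of CO2 = 88.02 g ÷ 44.01 g/mol = 2 mol
Mole ratio: 7 mol O2 / 4 mol CO2
Moles of O2 = 2 × (7/4) = 3.5 mol
Mass of O2 = 3.5 mol × 32.0 g/mol = 112 g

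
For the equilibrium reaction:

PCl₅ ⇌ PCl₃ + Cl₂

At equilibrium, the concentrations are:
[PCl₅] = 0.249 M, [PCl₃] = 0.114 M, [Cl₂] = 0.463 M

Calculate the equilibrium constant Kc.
K_c = 0.2120

Kc = ([PCl₃] × [Cl₂]) / ([PCl₅])
   = ((0.114)·(0.463)) / ((0.249))
   = 0.052782 / 0.249 = 0.2120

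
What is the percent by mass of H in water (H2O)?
Mass of H in formula = 1.008 × 2 = 2.016 g/mol
Molar mass = 18.02 g/mol
% H = (2.016/18.02) × 100% = 11.19%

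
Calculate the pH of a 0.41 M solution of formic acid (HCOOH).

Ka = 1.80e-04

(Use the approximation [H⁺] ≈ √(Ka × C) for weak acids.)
pH = 2.07

[H⁺] = √(Ka × C) = √(1.80e-04 × 0.41) = 8.5907e-03. pH = -log(8.5907e-03)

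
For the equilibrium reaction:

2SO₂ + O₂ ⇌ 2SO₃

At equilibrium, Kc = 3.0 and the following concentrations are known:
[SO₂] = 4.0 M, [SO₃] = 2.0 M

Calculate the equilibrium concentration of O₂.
[O₂] = 0.0833 M

Kc = ([SO₃]^2) / ([SO₂]^2 × [O₂]) = 3.0
[O₂]^1 = (product terms)/(Kc · other reactant terms) = 4 / (3.0 · 16) = 0.083333
[O₂] = 0.0833 M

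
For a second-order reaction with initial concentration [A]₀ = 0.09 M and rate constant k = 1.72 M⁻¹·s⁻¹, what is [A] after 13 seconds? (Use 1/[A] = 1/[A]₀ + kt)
0.0299 M

1/[A] = 1/[A]₀ + k·t = 1/0.09 + (1.72)·(13) = 11.1111 + 22.3600 = 33.4711
[A] = 1/33.4711 = 0.0299 M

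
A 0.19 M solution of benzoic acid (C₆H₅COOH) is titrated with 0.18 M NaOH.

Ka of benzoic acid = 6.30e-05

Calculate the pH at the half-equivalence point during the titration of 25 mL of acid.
pH = pKa = 4.20

At the half-equivalence point, [HA] = [A⁻], so by Henderson–Hasselbalch pH = pKa + log(1) = pKa.
pKa = −log(6.30e-05) = 4.20.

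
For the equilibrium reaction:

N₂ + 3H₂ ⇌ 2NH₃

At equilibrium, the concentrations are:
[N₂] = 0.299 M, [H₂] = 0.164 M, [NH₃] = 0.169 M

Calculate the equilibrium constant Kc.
K_c = 21.6556

Kc = ([NH₃]^2) / ([N₂] × [H₂]^3)
   = ((0.169)^2) / ((0.299)·(0.164)^3)
   = 0.028561 / 0.0013189 = 21.6556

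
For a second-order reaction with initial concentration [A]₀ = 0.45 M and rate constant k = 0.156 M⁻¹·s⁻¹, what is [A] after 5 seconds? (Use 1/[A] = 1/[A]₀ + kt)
0.3331 M

1/[A] = 1/[A]₀ + k·t = 1/0.45 + (0.156)·(5) = 2.2222 + 0.7800 = 3.0022
[A] = 1/3.0022 = 0.3331 M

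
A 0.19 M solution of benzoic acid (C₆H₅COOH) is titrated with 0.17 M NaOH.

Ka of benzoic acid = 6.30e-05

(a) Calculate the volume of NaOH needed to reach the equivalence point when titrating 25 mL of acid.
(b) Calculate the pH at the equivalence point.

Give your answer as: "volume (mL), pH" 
V = 27.9 mL, pH = 8.58

(a) At equivalence: moles acid = moles base.
moles acid = 0.19 × 0.025 = 0.00475 mol; V_NaOH = 0.00475/0.17 = 0.02794 L = 27.9 mL.
(b) At equivalence, all acid → conjugate base A⁻ at [A⁻] = 0.00475/0.05294 = 0.08972 M.
Kb = Kw/Ka = 1.0e-14/6.30e-05 = 1.587e-10; [OH⁻] = √(Kb·[A⁻]) = 3.774e-06; pOH = 5.42; pH = 14 − pOH = 8.58.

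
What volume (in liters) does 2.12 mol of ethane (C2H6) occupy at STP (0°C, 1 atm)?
At STP, 1 mol of gas occupies 22.4 L
Volume = 2.12 mol × 22.4 L/mol = 47.49 L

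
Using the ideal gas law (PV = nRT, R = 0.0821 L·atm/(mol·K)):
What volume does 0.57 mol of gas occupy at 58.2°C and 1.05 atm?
T = 58.2°C + 273.15 = 331.35 K
V = nRT/P = (0.57 × 0.0821 × 331.35) / 1.05
V = 14.77 L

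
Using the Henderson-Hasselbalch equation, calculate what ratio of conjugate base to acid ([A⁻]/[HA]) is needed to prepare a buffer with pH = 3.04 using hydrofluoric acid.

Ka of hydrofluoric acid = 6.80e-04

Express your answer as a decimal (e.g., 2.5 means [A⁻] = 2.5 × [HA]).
[A⁻]/[HA] = 0.746

pKa = −log(6.80e-04) = 3.1675. pH = pKa + log([A⁻]/[HA]). 3.04 = 3.1675 + log(ratio). log(ratio) = 3.04 − 3.1675 = -0.1275. ratio = 10^(-0.1275) = 0.746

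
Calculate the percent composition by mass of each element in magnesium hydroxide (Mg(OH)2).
Mg: 41.68%, O: 54.86%, H: 3.46%

Molar mass of Mg(OH)2 = 58.33 g/mol
% Mg = (1 × 24.31) / 58.33 × 100% = 24.31 / 58.33 × 100% = 41.68%
% O = (2 × 16.0) / 58.33 × 100% = 32 / 58.33 × 100% = 54.86%
% H = (2 × 1.008) / 58.33 × 100% = 2.016 / 58.33 × 100% = 3.46%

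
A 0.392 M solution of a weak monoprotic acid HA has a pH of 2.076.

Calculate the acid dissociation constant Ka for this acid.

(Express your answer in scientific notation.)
K_a = 1.84e-04

[H⁺] = 10^(−pH) = 10^(−2.076) = 8.395e-03 M. For HA ⇌ H⁺ + A⁻, Ka = x²/(C − x) = (8.395e-03)²/(0.392 − 8.395e-03) = 1.84e-04.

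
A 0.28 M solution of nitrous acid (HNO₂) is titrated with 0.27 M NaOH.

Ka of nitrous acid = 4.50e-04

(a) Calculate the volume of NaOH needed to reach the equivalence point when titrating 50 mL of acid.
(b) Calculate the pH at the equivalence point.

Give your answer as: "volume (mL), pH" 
V = 51.9 mL, pH = 8.24

(a) At equivalence: moles acid = moles base.
moles acid = 0.28 × 0.05 = 0.014 mol; V_NaOH = 0.014/0.27 = 0.05185 L = 51.9 mL.
(b) At equivalence, all acid → conjugate base A⁻ at [A⁻] = 0.014/0.1019 = 0.1375 M.
Kb = Kw/Ka = 1.0e-14/4.50e-04 = 2.222e-11; [OH⁻] = √(Kb·[A⁻]) = 1.748e-06; pOH = 5.76; pH = 14 − pOH = 8.24.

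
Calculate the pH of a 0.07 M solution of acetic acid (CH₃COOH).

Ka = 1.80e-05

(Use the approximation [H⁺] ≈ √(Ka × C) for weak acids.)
pH = 2.95

[H⁺] = √(Ka × C) = √(1.80e-05 × 0.07) = 1.1225e-03. pH = -log(1.1225e-03)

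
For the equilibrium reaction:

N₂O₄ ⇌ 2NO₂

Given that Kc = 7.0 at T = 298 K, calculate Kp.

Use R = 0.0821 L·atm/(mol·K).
K_p = 171.2606

Δn = (moles gaseous products) − (moles gaseous reactants) = 1
T = 298 K; RT = 0.0821 × 298 = 24.4658
Kp = Kc·(RT)^Δn = 7.0 × (24.4658)^1 = 7.0 × 24.4658 = 171.2606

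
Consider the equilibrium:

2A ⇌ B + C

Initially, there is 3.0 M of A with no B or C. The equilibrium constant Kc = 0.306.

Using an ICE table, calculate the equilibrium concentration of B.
[B] = 0.788 M

ICE: [A] = 3.0 − 2x, [B] = [C] = x.
Kc = x²/(3.0 − 2x)² = 0.306 ⇒ √Kc = x/(3.0 − 2x).
x = √0.306·3.0/(1 + 2√0.306) = 0.55317·3.0/2.1063 = 0.78787.
[B] = x = 0.788 M.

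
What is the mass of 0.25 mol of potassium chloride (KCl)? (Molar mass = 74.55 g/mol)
Mass = 0.25 mol × 74.55 g/mol = 18.64 g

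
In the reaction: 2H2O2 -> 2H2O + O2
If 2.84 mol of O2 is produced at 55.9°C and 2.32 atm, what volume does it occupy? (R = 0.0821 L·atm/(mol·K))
T = 55.9°C + 273.15 = 329.05 K
V = nRT/P = (2.84 × 0.0821 × 329.05) / 2.32
V = 33.07 L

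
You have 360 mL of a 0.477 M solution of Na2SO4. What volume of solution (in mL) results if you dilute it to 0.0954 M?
Using M₁V₁ = M₂V₂:
0.477 × 360 = 0.0954 × V₂
V₂ = (0.477 × 360) / 0.0954 = 1800 mL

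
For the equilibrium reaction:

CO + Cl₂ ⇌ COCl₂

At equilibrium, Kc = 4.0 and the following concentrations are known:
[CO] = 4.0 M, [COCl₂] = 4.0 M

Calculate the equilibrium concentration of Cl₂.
[Cl₂] = 0.2500 M

Kc = ([COCl₂]) / ([CO] × [Cl₂]) = 4.0
[Cl₂]^1 = (product terms)/(Kc · other reactant terms) = 4 / (4.0 · 4) = 0.25
[Cl₂] = 0.2500 M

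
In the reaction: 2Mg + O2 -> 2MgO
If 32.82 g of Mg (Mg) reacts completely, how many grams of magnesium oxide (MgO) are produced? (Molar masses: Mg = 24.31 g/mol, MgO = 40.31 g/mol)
Moles of Mg = 32.82 g ÷ 24.31 g/mol = 1.35006 mol
Mole ratio: 2 mol MgO / 2 mol Mg
Moles of MgO = 1.35006 × (2/2) = 1.35006 mol
Mass of MgO = 1.35006 mol × 40.31 g/mol = 54.42 g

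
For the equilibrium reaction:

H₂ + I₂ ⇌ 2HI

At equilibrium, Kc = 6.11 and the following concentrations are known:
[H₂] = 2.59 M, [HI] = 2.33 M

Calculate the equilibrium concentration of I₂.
[I₂] = 0.3431 M

Kc = ([HI]^2) / ([H₂] × [I₂]) = 6.11
[I₂]^1 = (product terms)/(Kc · other reactant terms) = 5.4289 / (6.11 · 2.59) = 0.34306
[I₂] = 0.3431 M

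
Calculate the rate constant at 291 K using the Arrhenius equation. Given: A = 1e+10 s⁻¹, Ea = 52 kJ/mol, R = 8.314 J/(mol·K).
4.63e+00 s⁻¹

k = A·exp(-Ea/(R·T)) = 1e+10·exp(-52000/(8.314·291)) = 1e+10·exp(-21.4932) = 1e+10·4.6306e-10 = 4.63e+00 s⁻¹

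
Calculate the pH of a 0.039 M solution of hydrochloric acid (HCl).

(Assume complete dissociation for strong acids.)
pH = 1.41

[H⁺] = 0.039 M for strong acid. pH = -log[H⁺] = -log(0.039)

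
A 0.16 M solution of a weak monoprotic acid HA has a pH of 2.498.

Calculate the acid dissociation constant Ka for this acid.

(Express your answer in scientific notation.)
K_a = 6.44e-05

[H⁺] = 10^(−pH) = 10^(−2.498) = 3.177e-03 M. For HA ⇌ H⁺ + A⁻, Ka = x²/(C − x) = (3.177e-03)²/(0.16 − 3.177e-03) = 6.44e-05.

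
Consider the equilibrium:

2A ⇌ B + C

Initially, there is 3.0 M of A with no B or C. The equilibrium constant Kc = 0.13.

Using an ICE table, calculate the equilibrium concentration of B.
[B] = 0.628 M

ICE: [A] = 3.0 − 2x, [B] = [C] = x.
Kc = x²/(3.0 − 2x)² = 0.13 ⇒ √Kc = x/(3.0 − 2x).
x = √0.13·3.0/(1 + 2√0.13) = 0.36056·3.0/1.7211 = 0.62847.
[B] = x = 0.628 M.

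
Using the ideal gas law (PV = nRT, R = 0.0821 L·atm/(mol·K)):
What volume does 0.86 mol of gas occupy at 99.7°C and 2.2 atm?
T = 99.7°C + 273.15 = 372.85 K
V = nRT/P = (0.86 × 0.0821 × 372.85) / 2.2
V = 11.97 L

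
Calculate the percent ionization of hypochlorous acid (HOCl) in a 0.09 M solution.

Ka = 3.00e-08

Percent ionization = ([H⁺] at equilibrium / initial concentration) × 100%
Percent ionization = 0.0577%

Let x = [H⁺]. Ka = x²/(C - x) ⇒ x² + (3.00e-08)x - (3.00e-08)(0.09) = 0. x = 5.1947e-05. Percent = (5.1947e-05/0.09) × 100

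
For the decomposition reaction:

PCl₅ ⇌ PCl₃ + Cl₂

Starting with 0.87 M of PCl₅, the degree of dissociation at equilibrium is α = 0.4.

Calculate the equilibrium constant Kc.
K_c = 0.2320

x = α·[A]₀ = 0.4 × 0.87 = 0.348 M dissociated.
At eq: [PCl₅] = 0.87 − 0.348 = 0.522 M; [PCl₃] = [Cl₂] = x = 0.348 M.
Kc = [PCl₃][Cl₂]/[PCl₅] = (0.348)²/0.522 = 0.232.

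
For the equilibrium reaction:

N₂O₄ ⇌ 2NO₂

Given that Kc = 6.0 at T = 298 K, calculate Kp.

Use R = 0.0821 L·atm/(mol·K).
K_p = 146.7948

Δn = (moles gaseous products) − (moles gaseous reactants) = 1
T = 298 K; RT = 0.0821 × 298 = 24.4658
Kp = Kc·(RT)^Δn = 6.0 × (24.4658)^1 = 6.0 × 24.4658 = 146.7948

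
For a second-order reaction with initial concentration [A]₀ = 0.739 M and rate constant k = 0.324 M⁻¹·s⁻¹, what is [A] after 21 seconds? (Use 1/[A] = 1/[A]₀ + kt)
0.1226 M

1/[A] = 1/[A]₀ + k·t = 1/0.739 + (0.324)·(21) = 1.3532 + 6.8040 = 8.1572
[A] = 1/8.1572 = 0.1226 M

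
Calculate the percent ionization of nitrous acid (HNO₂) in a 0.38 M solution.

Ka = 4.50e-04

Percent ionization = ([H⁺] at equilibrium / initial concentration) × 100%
Percent ionization = 3.38%

Let x = [H⁺]. Ka = x²/(C - x) ⇒ x² + (4.50e-04)x - (4.50e-04)(0.38) = 0. x = 1.2854e-02. Percent = (1.2854e-02/0.38) × 100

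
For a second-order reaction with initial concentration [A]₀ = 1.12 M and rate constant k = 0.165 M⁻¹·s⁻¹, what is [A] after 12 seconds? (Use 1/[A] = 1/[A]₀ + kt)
0.3481 M

1/[A] = 1/[A]₀ + k·t = 1/1.12 + (0.165)·(12) = 0.8929 + 1.9800 = 2.8729
[A] = 1/2.8729 = 0.3481 M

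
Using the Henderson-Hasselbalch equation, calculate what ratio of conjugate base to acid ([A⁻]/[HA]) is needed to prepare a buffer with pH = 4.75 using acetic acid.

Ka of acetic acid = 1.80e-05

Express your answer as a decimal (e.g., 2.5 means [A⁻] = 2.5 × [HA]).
[A⁻]/[HA] = 1.012

pKa = −log(1.80e-05) = 4.7447. pH = pKa + log([A⁻]/[HA]). 4.75 = 4.7447 + log(ratio). log(ratio) = 4.75 − 4.7447 = 0.0053. ratio = 10^(0.0053) = 1.012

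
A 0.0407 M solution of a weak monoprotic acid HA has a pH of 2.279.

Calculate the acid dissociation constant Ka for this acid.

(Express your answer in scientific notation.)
K_a = 7.81e-04

[H⁺] = 10^(−pH) = 10^(−2.279) = 5.260e-03 M. For HA ⇌ H⁺ + A⁻, Ka = x²/(C − x) = (5.260e-03)²/(0.0407 − 5.260e-03) = 7.81e-04.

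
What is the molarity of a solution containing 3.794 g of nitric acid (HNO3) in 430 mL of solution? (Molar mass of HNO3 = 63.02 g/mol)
Moles of HNO3 = 3.794 g ÷ 63.02 g/mol = 0.0602031 mol
Volume = 430 mL = 0.43 L
Molarity = 0.0602031 mol ÷ 0.43 L = 0.14 M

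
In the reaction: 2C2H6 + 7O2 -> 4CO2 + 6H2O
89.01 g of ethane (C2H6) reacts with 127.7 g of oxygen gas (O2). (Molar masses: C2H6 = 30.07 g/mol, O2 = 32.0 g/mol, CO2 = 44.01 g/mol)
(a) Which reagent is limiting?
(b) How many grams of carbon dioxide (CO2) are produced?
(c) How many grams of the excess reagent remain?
(a) O2, (b) 100.4 g, (c) 54.72 g

Moles of C2H6 = 89.01 g ÷ 30.07 g/mol = 2.96009 mol
Moles of O2 = 127.7 g ÷ 32.0 g/mol = 3.99063 mol
Moles ÷ coefficient: C2H6: 2.96009/2 = 1.48, O2: 3.99063/7 = 0.5701
(a) O2 has the smaller value, so O2 is the limiting reagent.
(b) Moles of CO2 = 3.99063 mol O2 × (4/7) = 2.28036 mol; mass = 2.28036 mol × 44.01 g/mol = 100.4 g
(c) C2H6 consumed = 3.99063 × (2/7) = 1.14018 mol; remaining = 2.96009 − 1.14018 = 1.81991 mol; mass = 1.81991 mol × 30.07 g/mol = 54.72 g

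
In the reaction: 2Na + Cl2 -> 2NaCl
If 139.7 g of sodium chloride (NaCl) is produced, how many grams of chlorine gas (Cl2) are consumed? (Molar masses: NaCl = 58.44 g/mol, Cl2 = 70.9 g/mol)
Moles of NaCl = 139.7 g ÷ 58.44 g/mol = 2.39049 mol
Mole ratio: 1 mol Cl2 / 2 mol NaCl
Moles of Cl2 = 2.39049 × (1/2) = 1.19524 mol
Mass of Cl2 = 1.19524 mol × 70.9 g/mol = 84.74 g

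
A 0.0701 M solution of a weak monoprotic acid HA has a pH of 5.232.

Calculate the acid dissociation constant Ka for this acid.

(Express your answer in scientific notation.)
K_a = 4.90e-10

[H⁺] = 10^(−pH) = 10^(−5.232) = 5.861e-06 M. For HA ⇌ H⁺ + A⁻, Ka = x²/(C − x) = (5.861e-06)²/(0.0701 − 5.861e-06) = 4.90e-10.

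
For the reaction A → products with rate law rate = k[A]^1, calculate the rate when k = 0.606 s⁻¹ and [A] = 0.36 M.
0.2182 M/s

rate = k·[A]^1 = 0.606·(0.36)^1 = 0.606·0.36 = 0.2182 M/s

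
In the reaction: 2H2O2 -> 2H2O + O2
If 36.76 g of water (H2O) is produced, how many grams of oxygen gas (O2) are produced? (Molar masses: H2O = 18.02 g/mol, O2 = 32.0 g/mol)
Moles of H2O = 36.76 g ÷ 18.02 g/mol = 2.03996 mol
Mole ratio: 1 mol O2 / 2 mol H2O
Moles of O2 = 2.03996 × (1/2) = 1.01998 mol
Mass of O2 = 1.01998 mol × 32.0 g/mol = 32.64 g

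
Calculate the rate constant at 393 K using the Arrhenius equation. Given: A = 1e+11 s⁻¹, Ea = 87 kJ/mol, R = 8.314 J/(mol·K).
2.73e-01 s⁻¹

k = A·exp(-Ea/(R·T)) = 1e+11·exp(-87000/(8.314·393)) = 1e+11·exp(-26.6267) = 1e+11·2.7302e-12 = 2.73e-01 s⁻¹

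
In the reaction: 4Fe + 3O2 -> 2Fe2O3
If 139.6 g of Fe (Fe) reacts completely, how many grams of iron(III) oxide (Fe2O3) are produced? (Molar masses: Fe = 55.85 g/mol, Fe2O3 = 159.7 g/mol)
Moles of Fe = 139.6 g ÷ 55.85 g/mol = 2.49955 mol
Mole ratio: 2 mol Fe2O3 / 4 mol Fe
Moles of Fe2O3 = 2.49955 × (2/4) = 1.24978 mol
Mass of Fe2O3 = 1.24978 mol × 159.7 g/mol = 199.6 g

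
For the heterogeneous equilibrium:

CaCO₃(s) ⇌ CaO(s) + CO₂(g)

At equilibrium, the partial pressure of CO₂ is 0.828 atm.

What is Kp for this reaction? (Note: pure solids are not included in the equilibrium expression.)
K_p = 0.828

Solids (CaCO₃, CaO) have activity 1 and are excluded.
Kp = P(CO₂) = 0.828.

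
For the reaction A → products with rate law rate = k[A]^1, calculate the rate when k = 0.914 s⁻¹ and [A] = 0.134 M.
0.1225 M/s

rate = k·[A]^1 = 0.914·(0.134)^1 = 0.914·0.134 = 0.1225 M/s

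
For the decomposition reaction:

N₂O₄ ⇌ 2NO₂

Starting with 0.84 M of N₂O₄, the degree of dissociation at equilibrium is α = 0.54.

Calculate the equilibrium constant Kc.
K_c = 2.1299

x = α·[A]₀ = 0.54 × 0.84 = 0.4536 M dissociated.
At eq: [N₂O₄] = 0.84 − 0.4536 = 0.3864 M; [NO₂] = 2x = 0.9072 M.
Kc = [NO₂]²/[N₂O₄] = (0.9072)²/0.3864 = 2.13.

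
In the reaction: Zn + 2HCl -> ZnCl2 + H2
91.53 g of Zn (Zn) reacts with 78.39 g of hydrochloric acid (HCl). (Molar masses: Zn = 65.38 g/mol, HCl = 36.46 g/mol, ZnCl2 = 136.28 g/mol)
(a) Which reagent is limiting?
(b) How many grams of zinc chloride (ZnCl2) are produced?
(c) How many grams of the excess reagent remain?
(a) HCl, (b) 146.5 g, (c) 21.25 g

Moles of Zn = 91.53 g ÷ 65.38 g/mol = 1.39997 mol
Moles of HCl = 78.39 g ÷ 36.46 g/mol = 2.15003 mol
Moles ÷ coefficient: Zn: 1.39997/1 = 1.4, HCl: 2.15003/2 = 1.075
(a) HCl has the smaller value, so HCl is the limiting reagent.
(b) Moles of ZnCl2 = 2.15003 mol HCl × (1/2) = 1.07501 mol; mass = 1.07501 mol × 136.28 g/mol = 146.5 g
(c) Zn consumed = 2.15003 × (1/2) = 1.07501 mol; remaining = 1.39997 − 1.07501 = 0.324956 mol; mass = 0.324956 mol × 65.38 g/mol = 21.25 g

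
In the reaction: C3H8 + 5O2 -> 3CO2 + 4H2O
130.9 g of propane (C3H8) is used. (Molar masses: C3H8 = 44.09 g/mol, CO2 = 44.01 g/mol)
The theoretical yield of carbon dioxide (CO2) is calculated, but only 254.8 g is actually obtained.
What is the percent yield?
Moles of C3H8 = 130.9 g ÷ 44.09 g/mol = 2.96893 mol
Mole ratio: 3 mol CO2 / 1 mol C3H8
Moles of CO2 = 2.96893 × (3/1) = 8.90678 mol
Theoretical yield = 8.90678 mol × 44.01 g/mol = 391.99 g
Actual yield = 254.8 g
Percent yield = (254.8 / 391.99) × 100% = 65.0%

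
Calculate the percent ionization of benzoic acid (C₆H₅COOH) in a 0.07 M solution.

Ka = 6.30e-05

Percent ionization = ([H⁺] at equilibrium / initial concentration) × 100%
Percent ionization = 2.96%

Let x = [H⁺]. Ka = x²/(C - x) ⇒ x² + (6.30e-05)x - (6.30e-05)(0.07) = 0. x = 2.0687e-03. Percent = (2.0687e-03/0.07) × 100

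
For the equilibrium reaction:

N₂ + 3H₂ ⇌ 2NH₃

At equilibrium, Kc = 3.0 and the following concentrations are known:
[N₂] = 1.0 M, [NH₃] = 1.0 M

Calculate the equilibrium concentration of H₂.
[H₂] = 0.6934 M

Kc = ([NH₃]^2) / ([N₂] × [H₂]^3) = 3.0
[H₂]^3 = (product terms)/(Kc · other reactant terms) = 1 / (3.0 · 1) = 0.33333
[H₂] = (0.33333)^(1/3) = 0.6934 M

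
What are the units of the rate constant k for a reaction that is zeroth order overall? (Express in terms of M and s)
M·s⁻¹

For an n-th order reaction, rate = k·[A]^n has units M/s, so k has units (M/s)/M^n = M^(1-n)·s⁻¹. With n = 0: units = M^(1)·s⁻¹ = M·s⁻¹.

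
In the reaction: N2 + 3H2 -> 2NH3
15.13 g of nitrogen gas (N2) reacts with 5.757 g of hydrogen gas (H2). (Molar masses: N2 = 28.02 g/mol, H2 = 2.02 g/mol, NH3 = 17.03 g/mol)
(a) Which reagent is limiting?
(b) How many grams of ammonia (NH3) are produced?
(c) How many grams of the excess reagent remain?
(a) N2, (b) 18.39 g, (c) 2.485 g

Moles of N2 = 15.13 g ÷ 28.02 g/mol = 0.539971 mol
Moles of H2 = 5.757 g ÷ 2.02 g/mol = 2.85 mol
Moles ÷ coefficient: N2: 0.539971/1 = 0.54, H2: 2.85/3 = 0.95
(a) N2 has the smaller value, so N2 is the limiting reagent.
(b) Moles of NH3 = 0.539971 mol N2 × (2/1) = 1.07994 mol; mass = 1.07994 mol × 17.03 g/mol = 18.39 g
(c) H2 consumed = 0.539971 × (3/1) = 1.61991 mol; remaining = 2.85 − 1.61991 = 1.23009 mol; mass = 1.23009 mol × 2.02 g/mol = 2.485 g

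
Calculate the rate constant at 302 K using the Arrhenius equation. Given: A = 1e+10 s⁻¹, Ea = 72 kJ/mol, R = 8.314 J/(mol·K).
3.52e-03 s⁻¹

k = A·exp(-Ea/(R·T)) = 1e+10·exp(-72000/(8.314·302)) = 1e+10·exp(-28.6758) = 1e+10·3.5177e-13 = 3.52e-03 s⁻¹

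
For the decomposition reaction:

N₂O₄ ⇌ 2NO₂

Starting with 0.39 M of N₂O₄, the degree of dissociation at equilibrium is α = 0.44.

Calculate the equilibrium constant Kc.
K_c = 0.5393

x = α·[A]₀ = 0.44 × 0.39 = 0.1716 M dissociated.
At eq: [N₂O₄] = 0.39 − 0.1716 = 0.2184 M; [NO₂] = 2x = 0.3432 M.
Kc = [NO₂]²/[N₂O₄] = (0.3432)²/0.2184 = 0.5393.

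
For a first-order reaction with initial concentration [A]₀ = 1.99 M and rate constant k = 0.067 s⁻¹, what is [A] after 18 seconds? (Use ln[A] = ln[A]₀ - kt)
0.5958 M

ln[A] = ln[A]₀ - k·t = ln(1.99) - (0.067)·(18) = 0.6881 - 1.2060 = -0.5179
[A] = e^(-0.5179) = 0.5958 M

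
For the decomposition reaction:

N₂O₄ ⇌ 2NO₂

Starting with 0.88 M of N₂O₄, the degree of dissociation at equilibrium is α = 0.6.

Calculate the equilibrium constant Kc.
K_c = 3.1680

x = α·[A]₀ = 0.6 × 0.88 = 0.528 M dissociated.
At eq: [N₂O₄] = 0.88 − 0.528 = 0.352 M; [NO₂] = 2x = 1.056 M.
Kc = [NO₂]²/[N₂O₄] = (1.056)²/0.352 = 3.168.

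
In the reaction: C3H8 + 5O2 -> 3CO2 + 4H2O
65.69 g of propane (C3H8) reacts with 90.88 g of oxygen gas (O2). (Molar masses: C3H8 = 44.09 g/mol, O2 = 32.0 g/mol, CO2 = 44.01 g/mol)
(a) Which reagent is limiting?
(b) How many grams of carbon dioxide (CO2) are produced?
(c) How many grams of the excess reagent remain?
(a) O2, (b) 74.99 g, (c) 40.65 g

Moles of C3H8 = 65.69 g ÷ 44.09 g/mol = 1.48991 mol
Moles of O2 = 90.88 g ÷ 32.0 g/mol = 2.84 mol
Moles ÷ coefficient: C3H8: 1.48991/1 = 1.49, O2: 2.84/5 = 0.568
(a) O2 has the smaller value, so O2 is the limiting reagent.
(b) Moles of CO2 = 2.84 mol O2 × (3/5) = 1.704 mol; mass = 1.704 mol × 44.01 g/mol = 74.99 g
(c) C3H8 consumed = 2.84 × (1/5) = 0.568 mol; remaining = 1.48991 − 0.568 = 0.921907 mol; mass = 0.921907 mol × 44.09 g/mol = 40.65 g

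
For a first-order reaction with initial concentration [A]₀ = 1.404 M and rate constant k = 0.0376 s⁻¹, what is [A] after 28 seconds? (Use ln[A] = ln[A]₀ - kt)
0.4899 M

ln[A] = ln[A]₀ - k·t = ln(1.404) - (0.0376)·(28) = 0.3393 - 1.0528 = -0.7135
[A] = e^(-0.7135) = 0.4899 M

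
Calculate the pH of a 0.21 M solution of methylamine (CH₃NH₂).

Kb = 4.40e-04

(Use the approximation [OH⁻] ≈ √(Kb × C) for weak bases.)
pH = 11.98

[OH⁻] = √(Kb × C) = √(4.40e-04 × 0.21) = 9.6125e-03. pOH = 2.02, pH = 14 - pOH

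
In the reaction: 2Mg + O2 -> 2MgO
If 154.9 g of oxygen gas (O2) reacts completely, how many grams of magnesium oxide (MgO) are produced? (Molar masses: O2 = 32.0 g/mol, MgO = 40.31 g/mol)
Moles of O2 = 154.9 g ÷ 32.0 g/mol = 4.84063 mol
Mole ratio: 2 mol MgO / 1 mol O2
Moles of MgO = 4.84063 × (2/1) = 9.68125 mol
Mass of MgO = 9.68125 mol × 40.31 g/mol = 390.3 g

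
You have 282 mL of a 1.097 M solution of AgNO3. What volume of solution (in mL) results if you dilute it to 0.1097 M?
Using M₁V₁ = M₂V₂:
1.097 × 282 = 0.1097 × V₂
V₂ = (1.097 × 282) / 0.1097 = 2820 mL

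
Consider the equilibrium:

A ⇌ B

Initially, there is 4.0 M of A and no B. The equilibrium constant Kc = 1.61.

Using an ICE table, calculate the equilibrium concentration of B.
[B] = 2.467 M

ICE: [A] = 4.0 − x, [B] = x.
Kc = x/(4.0 − x) = 1.61 ⇒ x = 1.61·4.0/(1 + 1.61) = 6.44/2.61 = 2.467.
[B] = x = 2.467 M.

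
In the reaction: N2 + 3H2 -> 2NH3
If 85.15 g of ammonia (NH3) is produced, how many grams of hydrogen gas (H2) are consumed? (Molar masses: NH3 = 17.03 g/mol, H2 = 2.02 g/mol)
Moles of NH3 = 85.15 g ÷ 17.03 g/mol = 5 mol
Mole ratio: 3 mol H2 / 2 mol NH3
Moles of H2 = 5 × (3/2) = 7.5 mol
Mass of H2 = 7.5 mol × 2.02 g/mol = 15.15 g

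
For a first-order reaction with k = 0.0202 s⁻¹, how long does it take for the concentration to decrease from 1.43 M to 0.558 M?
46.59 s

From ln[A] = ln[A]₀ - k·t: t = ln([A]₀/[A])/k = ln(1.43/0.558)/0.0202 = ln(2.5627)/0.0202 = 0.9411/0.0202 = 46.59 s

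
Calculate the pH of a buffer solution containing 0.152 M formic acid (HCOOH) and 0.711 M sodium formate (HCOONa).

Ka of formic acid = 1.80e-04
pH = 4.41

pKa = -log(1.80e-04) = 3.74. pH = pKa + log([A⁻]/[HA]) = 3.74 + log(0.711/0.152)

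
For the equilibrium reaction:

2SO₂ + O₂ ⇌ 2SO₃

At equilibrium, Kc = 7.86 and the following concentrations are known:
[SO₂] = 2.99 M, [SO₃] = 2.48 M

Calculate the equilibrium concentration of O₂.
[O₂] = 0.0875 M

Kc = ([SO₃]^2) / ([SO₂]^2 × [O₂]) = 7.86
[O₂]^1 = (product terms)/(Kc · other reactant terms) = 6.1504 / (7.86 · 8.9401) = 0.087526
[O₂] = 0.0875 M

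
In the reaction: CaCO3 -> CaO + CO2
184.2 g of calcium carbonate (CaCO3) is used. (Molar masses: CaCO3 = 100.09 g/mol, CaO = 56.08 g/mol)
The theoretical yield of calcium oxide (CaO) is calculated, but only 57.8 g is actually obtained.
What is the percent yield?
Moles of CaCO3 = 184.2 g ÷ 100.09 g/mol = 1.84034 mol
Mole ratio: 1 mol CaO / 1 mol CaCO3
Moles of CaO = 1.84034 × (1/1) = 1.84034 mol
Theoretical yield = 1.84034 mol × 56.08 g/mol = 103.21 g
Actual yield = 57.8 g
Percent yield = (57.8 / 103.21) × 100% = 56.0%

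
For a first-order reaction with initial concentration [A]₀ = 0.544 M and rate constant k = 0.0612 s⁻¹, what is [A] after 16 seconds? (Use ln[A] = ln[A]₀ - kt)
0.2043 M

ln[A] = ln[A]₀ - k·t = ln(0.544) - (0.0612)·(16) = -0.6088 - 0.9792 = -1.5880
[A] = e^(-1.5880) = 0.2043 M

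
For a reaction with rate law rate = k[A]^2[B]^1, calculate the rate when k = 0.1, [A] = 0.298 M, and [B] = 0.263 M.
0.002336 M/s

rate = k·[A]^2·[B]^1 = 0.1·(0.298)^2·(0.263)^1 = 0.1·0.088804·0.263 = 0.002336 M/s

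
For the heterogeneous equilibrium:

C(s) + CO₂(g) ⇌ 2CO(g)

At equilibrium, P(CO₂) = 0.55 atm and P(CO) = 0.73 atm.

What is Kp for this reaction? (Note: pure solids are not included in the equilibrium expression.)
K_p = 0.969

Solid C is excluded.
Kp = P(CO)²/P(CO₂) = (0.73)²/0.55 = 0.5329/0.55 = 0.969.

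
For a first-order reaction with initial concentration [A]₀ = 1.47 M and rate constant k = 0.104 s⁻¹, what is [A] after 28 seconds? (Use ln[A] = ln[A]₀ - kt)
0.0799 M

ln[A] = ln[A]₀ - k·t = ln(1.47) - (0.104)·(28) = 0.3853 - 2.9120 = -2.5267
[A] = e^(-2.5267) = 0.0799 M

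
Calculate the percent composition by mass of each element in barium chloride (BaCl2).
Ba: 65.95%, Cl: 34.05%

Molar mass of BaCl2 = 208.23 g/mol
% Ba = (1 × 137.33) / 208.23 × 100% = 137.33 / 208.23 × 100% = 65.95%
% Cl = (2 × 35.45) / 208.23 × 100% = 70.9 / 208.23 × 100% = 34.05%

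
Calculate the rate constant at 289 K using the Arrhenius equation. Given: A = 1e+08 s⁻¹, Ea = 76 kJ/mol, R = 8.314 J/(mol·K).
1.83e-06 s⁻¹

k = A·exp(-Ea/(R·T)) = 1e+08·exp(-76000/(8.314·289)) = 1e+08·exp(-31.6305) = 1e+08·1.8326e-14 = 1.83e-06 s⁻¹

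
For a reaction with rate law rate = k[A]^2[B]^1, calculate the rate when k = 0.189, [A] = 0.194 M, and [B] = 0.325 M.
0.002312 M/s

rate = k·[A]^2·[B]^1 = 0.189·(0.194)^2·(0.325)^1 = 0.189·0.037636·0.325 = 0.002312 M/s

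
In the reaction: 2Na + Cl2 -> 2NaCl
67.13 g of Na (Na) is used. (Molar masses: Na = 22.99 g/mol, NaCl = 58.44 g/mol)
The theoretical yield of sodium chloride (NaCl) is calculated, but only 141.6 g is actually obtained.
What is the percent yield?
Moles of Na = 67.13 g ÷ 22.99 g/mol = 2.91997 mol
Mole ratio: 2 mol NaCl / 2 mol Na
Moles of NaCl = 2.91997 × (2/2) = 2.91997 mol
Theoretical yield = 2.91997 mol × 58.44 g/mol = 170.64 g
Actual yield = 141.6 g
Percent yield = (141.6 / 170.64) × 100% = 83.0%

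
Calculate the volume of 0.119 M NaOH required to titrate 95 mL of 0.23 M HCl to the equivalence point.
V_{base} = 183.6 mL

At equivalence: moles acid = moles base.
moles HCl = 0.23 M × 0.095 L = 0.02185 mol
V_NaOH = 0.02185 mol ÷ 0.119 M = 0.1836 L = 183.6 mL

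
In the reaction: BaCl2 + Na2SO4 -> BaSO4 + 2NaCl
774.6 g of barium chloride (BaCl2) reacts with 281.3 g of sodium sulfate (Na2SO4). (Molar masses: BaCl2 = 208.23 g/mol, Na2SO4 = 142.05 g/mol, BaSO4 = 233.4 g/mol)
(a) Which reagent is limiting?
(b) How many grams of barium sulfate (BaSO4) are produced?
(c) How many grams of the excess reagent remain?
(a) Na2SO4, (b) 462.2 g, (c) 362.2 g

Moles of BaCl2 = 774.6 g ÷ 208.23 g/mol = 3.71993 mol
Moles of Na2SO4 = 281.3 g ÷ 142.05 g/mol = 1.98029 mol
Moles ÷ coefficient: BaCl2: 3.71993/1 = 3.72, Na2SO4: 1.98029/1 = 1.98
(a) Na2SO4 has the smaller value, so Na2SO4 is the limiting reagent.
(b) Moles of BaSO4 = 1.98029 mol Na2SO4 × (1/1) = 1.98029 mol; mass = 1.98029 mol × 233.4 g/mol = 462.2 g
(c) BaCl2 consumed = 1.98029 × (1/1) = 1.98029 mol; remaining = 3.71993 − 1.98029 = 1.73964 mol; mass = 1.73964 mol × 208.23 g/mol = 362.2 g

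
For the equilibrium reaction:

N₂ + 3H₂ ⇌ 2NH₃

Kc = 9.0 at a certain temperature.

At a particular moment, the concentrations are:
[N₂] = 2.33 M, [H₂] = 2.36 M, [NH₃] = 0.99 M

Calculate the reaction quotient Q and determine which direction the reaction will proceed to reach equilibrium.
Q = 0.032, Q < K, reaction proceeds forward (toward products)

Q = ([NH₃]^2) / ([N₂] × [H₂]^3)
  = ((0.99)^2) / ((2.33)·(2.36)^3) = 0.9801/30.626 = 0.032
Since Q = 0.032 < Kc = 9.0, the reaction proceeds forward (toward products) to reach equilibrium.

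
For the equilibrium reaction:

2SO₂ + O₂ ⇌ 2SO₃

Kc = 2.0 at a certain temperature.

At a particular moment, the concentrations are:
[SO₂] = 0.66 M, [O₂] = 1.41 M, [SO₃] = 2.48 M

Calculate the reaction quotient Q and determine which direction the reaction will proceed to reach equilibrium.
Q = 10.014, Q > K, reaction proceeds reverse (toward reactants)

Q = ([SO₃]^2) / ([SO₂]^2 × [O₂])
  = ((2.48)^2) / ((0.66)^2·(1.41)) = 6.1504/0.6142 = 10.01
Since Q = 10.01 > Kc = 2.0, the reaction proceeds reverse (toward reactants) to reach equilibrium.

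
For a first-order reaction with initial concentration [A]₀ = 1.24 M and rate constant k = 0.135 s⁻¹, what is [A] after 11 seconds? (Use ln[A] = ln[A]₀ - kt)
0.2809 M

ln[A] = ln[A]₀ - k·t = ln(1.24) - (0.135)·(11) = 0.2151 - 1.4850 = -1.2699
[A] = e^(-1.2699) = 0.2809 M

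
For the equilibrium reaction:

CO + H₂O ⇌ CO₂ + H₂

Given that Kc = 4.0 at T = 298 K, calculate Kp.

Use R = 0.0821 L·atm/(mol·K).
K_p = 4.0000

Δn = (moles gaseous products) − (moles gaseous reactants) = 0
T = 298 K; RT = 0.0821 × 298 = 24.4658
Kp = Kc·(RT)^Δn = 4.0 × (24.4658)^0 = 4.0 × 1 = 4.0000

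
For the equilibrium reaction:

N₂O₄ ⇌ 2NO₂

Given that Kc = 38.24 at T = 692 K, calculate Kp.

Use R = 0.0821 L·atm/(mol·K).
K_p = 2.17e+03

Δn = (moles gaseous products) − (moles gaseous reactants) = 1
T = 692 K; RT = 0.0821 × 692 = 56.8132
Kp = Kc·(RT)^Δn = 38.24 × (56.8132)^1 = 38.24 × 56.8132 = 2.17e+03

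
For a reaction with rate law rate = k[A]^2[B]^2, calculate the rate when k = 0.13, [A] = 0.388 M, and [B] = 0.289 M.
0.001635 M/s

rate = k·[A]^2·[B]^2 = 0.13·(0.388)^2·(0.289)^2 = 0.13·0.150544·0.083521 = 0.001635 M/s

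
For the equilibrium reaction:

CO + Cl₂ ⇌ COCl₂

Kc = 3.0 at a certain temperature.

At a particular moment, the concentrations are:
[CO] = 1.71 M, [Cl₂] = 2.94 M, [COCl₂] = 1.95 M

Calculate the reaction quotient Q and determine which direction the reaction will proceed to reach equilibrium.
Q = 0.388, Q < K, reaction proceeds forward (toward products)

Q = ([COCl₂]) / ([CO] × [Cl₂])
  = ((1.95)) / ((1.71)·(2.94)) = 1.95/5.0274 = 0.3879
Since Q = 0.3879 < Kc = 3.0, the reaction proceeds forward (toward products) to reach equilibrium.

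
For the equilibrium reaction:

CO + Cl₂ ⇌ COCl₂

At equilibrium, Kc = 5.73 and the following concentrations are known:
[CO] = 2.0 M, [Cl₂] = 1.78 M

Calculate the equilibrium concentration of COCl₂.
[COCl₂] = 20.3988 M

Kc = ([COCl₂]) / ([CO] × [Cl₂]) = 5.73
[COCl₂]^1 = Kc · (reactant terms)/(other product terms) = 5.73 · 3.56 / 1 = 20.399
[COCl₂] = 20.3988 M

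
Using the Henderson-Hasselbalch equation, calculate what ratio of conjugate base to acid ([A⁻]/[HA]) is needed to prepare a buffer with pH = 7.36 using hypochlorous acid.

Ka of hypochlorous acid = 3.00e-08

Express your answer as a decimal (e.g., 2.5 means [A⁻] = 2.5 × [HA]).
[A⁻]/[HA] = 0.687

pKa = −log(3.00e-08) = 7.5229. pH = pKa + log([A⁻]/[HA]). 7.36 = 7.5229 + log(ratio). log(ratio) = 7.36 − 7.5229 = -0.1629. ratio = 10^(-0.1629) = 0.687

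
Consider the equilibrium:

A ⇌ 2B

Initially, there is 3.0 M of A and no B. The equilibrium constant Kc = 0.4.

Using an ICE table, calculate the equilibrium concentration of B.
[B] = 1.000 M

ICE: [A] = 3.0 − x, [B] = 2x.
Kc = (2x)²/(3.0 − x) = 0.4 ⇒ 4x² + 0.4x − 1.2 = 0.
x = (−0.4 + √(0.4² + 4·4·1.2))/(2·4) = (−0.4 + √19.36)/8 = 0.5.
[B] = 2x = 1.000 M.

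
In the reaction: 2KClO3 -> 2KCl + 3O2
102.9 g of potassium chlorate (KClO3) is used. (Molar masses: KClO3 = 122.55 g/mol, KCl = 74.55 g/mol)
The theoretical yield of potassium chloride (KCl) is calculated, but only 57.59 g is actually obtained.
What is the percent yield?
Moles of KClO3 = 102.9 g ÷ 122.55 g/mol = 0.839657 mol
Mole ratio: 2 mol KCl / 2 mol KClO3
Moles of KCl = 0.839657 × (2/2) = 0.839657 mol
Theoretical yield = 0.839657 mol × 74.55 g/mol = 62.596 g
Actual yield = 57.59 g
Percent yield = (57.59 / 62.596) × 100% = 92.0%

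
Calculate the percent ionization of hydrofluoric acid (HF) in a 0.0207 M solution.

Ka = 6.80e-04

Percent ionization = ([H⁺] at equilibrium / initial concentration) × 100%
Percent ionization = 16.6%

Let x = [H⁺]. Ka = x²/(C - x) ⇒ x² + (6.80e-04)x - (6.80e-04)(0.0207) = 0. x = 3.4272e-03. Percent = (3.4272e-03/0.0207) × 100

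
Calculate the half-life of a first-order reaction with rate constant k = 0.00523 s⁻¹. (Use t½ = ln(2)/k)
132.53 s

t½ = ln(2)/k = 0.6931/0.00523 = 132.53 s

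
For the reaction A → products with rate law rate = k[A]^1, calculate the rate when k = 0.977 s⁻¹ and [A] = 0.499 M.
0.4875 M/s

rate = k·[A]^1 = 0.977·(0.499)^1 = 0.977·0.499 = 0.4875 M/s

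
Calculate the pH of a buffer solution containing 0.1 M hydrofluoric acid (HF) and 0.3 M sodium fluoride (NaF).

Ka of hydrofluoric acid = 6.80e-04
pH = 3.64

pKa = -log(6.80e-04) = 3.17. pH = pKa + log([A⁻]/[HA]) = 3.17 + log(0.3/0.1)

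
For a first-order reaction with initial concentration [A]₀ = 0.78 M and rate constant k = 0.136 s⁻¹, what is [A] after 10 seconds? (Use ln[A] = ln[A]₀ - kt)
0.2002 M

ln[A] = ln[A]₀ - k·t = ln(0.78) - (0.136)·(10) = -0.2485 - 1.3600 = -1.6085
[A] = e^(-1.6085) = 0.2002 M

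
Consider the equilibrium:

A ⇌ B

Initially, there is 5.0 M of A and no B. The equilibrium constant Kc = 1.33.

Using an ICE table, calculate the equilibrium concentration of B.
[B] = 2.854 M

ICE: [A] = 5.0 − x, [B] = x.
Kc = x/(5.0 − x) = 1.33 ⇒ x = 1.33·5.0/(1 + 1.33) = 6.65/2.33 = 2.854.
[B] = x = 2.854 M.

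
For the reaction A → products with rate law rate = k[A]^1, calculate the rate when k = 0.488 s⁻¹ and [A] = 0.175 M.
0.0854 M/s

rate = k·[A]^1 = 0.488·(0.175)^1 = 0.488·0.175 = 0.0854 M/s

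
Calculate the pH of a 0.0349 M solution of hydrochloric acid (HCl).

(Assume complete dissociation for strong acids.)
pH = 1.46

[H⁺] = 0.0349 M for strong acid. pH = -log[H⁺] = -log(0.0349)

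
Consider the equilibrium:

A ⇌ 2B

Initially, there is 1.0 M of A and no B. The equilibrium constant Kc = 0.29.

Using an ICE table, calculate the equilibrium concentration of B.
[B] = 0.471 M

ICE: [A] = 1.0 − x, [B] = 2x.
Kc = (2x)²/(1.0 − x) = 0.29 ⇒ 4x² + 0.29x − 0.29 = 0.
x = (−0.29 + √(0.29² + 4·4·0.29))/(2·4) = (−0.29 + √4.7241)/8 = 0.23544.
[B] = 2x = 0.471 M.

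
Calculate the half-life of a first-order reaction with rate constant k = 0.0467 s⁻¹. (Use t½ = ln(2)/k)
14.84 s

t½ = ln(2)/k = 0.6931/0.0467 = 14.84 s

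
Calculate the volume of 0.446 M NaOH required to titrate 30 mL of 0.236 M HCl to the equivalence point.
V_{base} = 15.9 mL

At equivalence: moles acid = moles base.
moles HCl = 0.236 M × 0.03 L = 0.00708 mol
V_NaOH = 0.00708 mol ÷ 0.446 M = 0.01587 L = 15.9 mL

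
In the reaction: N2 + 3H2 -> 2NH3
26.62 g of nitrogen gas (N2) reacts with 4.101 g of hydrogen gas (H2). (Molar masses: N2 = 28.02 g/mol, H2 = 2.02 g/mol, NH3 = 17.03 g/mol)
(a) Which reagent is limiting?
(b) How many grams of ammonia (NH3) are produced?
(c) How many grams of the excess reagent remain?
(a) H2, (b) 23.05 g, (c) 7.658 g

Moles of N2 = 26.62 g ÷ 28.02 g/mol = 0.950036 mol
Moles of H2 = 4.101 g ÷ 2.02 g/mol = 2.0302 mol
Moles ÷ coefficient: N2: 0.950036/1 = 0.95, H2: 2.0302/3 = 0.6767
(a) H2 has the smaller value, so H2 is the limiting reagent.
(b) Moles of NH3 = 2.0302 mol H2 × (2/3) = 1.35347 mol; mass = 1.35347 mol × 17.03 g/mol = 23.05 g
(c) N2 consumed = 2.0302 × (1/3) = 0.676733 mol; remaining = 0.950036 − 0.676733 = 0.273303 mol; mass = 0.273303 mol × 28.02 g/mol = 7.658 g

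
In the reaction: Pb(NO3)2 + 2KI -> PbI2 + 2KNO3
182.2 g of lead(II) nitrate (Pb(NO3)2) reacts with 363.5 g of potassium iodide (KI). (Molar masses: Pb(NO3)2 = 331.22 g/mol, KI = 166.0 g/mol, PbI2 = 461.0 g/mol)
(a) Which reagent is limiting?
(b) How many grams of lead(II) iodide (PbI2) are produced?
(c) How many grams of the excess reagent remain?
(a) Pb(NO3)2, (b) 253.6 g, (c) 180.9 g

Moles of Pb(NO3)2 = 182.2 g ÷ 331.22 g/mol = 0.550088 mol
Moles of KI = 363.5 g ÷ 166.0 g/mol = 2.18976 mol
Moles ÷ coefficient: Pb(NO3)2: 0.550088/1 = 0.5501, KI: 2.18976/2 = 1.095
(a) Pb(NO3)2 has the smaller value, so Pb(NO3)2 is the limiting reagent.
(b) Moles of PbI2 = 0.550088 mol Pb(NO3)2 × (1/1) = 0.550088 mol; mass = 0.550088 mol × 461.0 g/mol = 253.6 g
(c) KI consumed = 0.550088 × (2/1) = 1.10018 mol; remaining = 2.18976 − 1.10018 = 1.08958 mol; mass = 1.08958 mol × 166.0 g/mol = 180.9 g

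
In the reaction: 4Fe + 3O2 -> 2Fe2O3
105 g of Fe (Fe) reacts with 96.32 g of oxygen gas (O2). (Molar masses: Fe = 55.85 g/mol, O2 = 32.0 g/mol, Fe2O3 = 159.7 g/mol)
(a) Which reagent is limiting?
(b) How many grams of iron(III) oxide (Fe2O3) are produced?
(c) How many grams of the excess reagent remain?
(a) Fe, (b) 150.1 g, (c) 51.2 g

Moles of Fe = 105 g ÷ 55.85 g/mol = 1.88004 mol
Moles of O2 = 96.32 g ÷ 32.0 g/mol = 3.01 mol
Moles ÷ coefficient: Fe: 1.88004/4 = 0.47, O2: 3.01/3 = 1.003
(a) Fe has the smaller value, so Fe is the limiting reagent.
(b) Moles of Fe2O3 = 1.88004 mol Fe × (2/4) = 0.940018 mol; mass = 0.940018 mol × 159.7 g/mol = 150.1 g
(c) O2 consumed = 1.88004 × (3/4) = 1.41003 mol; remaining = 3.01 − 1.41003 = 1.59997 mol; mass = 1.59997 mol × 32.0 g/mol = 51.2 g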